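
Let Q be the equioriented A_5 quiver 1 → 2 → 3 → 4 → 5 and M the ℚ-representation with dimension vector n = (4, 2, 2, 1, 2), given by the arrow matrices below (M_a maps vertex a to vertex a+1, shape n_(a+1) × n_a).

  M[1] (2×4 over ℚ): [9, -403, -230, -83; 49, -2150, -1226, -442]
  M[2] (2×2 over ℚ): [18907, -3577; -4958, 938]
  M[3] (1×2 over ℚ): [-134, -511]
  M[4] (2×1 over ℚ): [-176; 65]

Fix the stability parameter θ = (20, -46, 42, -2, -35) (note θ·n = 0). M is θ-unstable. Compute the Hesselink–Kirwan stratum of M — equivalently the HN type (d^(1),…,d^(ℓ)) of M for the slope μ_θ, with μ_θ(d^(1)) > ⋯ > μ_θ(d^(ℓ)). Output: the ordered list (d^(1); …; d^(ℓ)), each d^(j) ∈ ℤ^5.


Interval decomposition of M: I[1,1]^2, I[1,2], I[1,3], I[3,5], I[5,5].
HN type (ℓ=5): μ^(1)=42; μ^(2)=20; μ^(3)=5/3; μ^(4)=-13; μ^(5)=-35

((0, 0, 1, 0, 0); (2, 0, 0, 0, 0); (0, 0, 1, 1, 1); (2, 2, 0, 0, 0); (0, 0, 0, 0, 1))


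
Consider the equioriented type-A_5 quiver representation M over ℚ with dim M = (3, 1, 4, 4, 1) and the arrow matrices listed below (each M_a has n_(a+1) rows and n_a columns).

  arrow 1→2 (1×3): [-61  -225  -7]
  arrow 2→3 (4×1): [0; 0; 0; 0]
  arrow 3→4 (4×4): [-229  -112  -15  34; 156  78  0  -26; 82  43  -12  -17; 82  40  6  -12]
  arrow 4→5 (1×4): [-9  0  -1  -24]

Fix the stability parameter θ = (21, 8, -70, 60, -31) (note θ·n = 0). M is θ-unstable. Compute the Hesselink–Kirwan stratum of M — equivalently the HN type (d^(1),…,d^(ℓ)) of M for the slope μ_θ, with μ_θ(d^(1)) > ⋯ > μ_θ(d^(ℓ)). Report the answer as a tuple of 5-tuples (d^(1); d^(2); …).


Interval decomposition of M: I[1,1]^2, I[1,2], I[3,3]^2, I[3,4], I[3,5], I[4,4]^2.
HN type (ℓ=4): μ^(1)=60; μ^(2)=21; μ^(3)=29/2; μ^(4)=-70

((0, 0, 0, 3, 0); (2, 0, 0, 0, 0); (1, 1, 0, 1, 1); (0, 0, 4, 0, 0))


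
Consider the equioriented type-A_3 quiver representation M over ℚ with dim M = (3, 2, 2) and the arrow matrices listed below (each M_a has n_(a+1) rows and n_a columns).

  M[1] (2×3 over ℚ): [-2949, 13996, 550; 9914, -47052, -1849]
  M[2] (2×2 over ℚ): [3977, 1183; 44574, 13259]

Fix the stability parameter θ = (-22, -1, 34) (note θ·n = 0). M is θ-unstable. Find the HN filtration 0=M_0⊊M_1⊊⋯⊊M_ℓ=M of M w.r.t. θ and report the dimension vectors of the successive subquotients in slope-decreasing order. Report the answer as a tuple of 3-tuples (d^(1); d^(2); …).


Via rank(M_{q-1}∘⋯∘M_p): M ≅ I[1,1], I[1,3]^2.
μ_θ-semistable layers: μ^(1)=34; μ^(2)=-1; μ^(3)=-22

((0, 0, 2); (0, 2, 0); (3, 0, 0))


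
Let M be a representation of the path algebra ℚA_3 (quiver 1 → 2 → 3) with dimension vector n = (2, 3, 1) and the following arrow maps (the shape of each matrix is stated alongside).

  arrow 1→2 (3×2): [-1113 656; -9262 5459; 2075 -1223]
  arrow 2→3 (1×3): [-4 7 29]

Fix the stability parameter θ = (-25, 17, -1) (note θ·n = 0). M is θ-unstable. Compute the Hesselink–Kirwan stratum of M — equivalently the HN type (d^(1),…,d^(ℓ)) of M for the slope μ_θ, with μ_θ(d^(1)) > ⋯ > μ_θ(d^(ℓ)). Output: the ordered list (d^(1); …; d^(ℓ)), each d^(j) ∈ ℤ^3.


Interval decomposition of M: I[1,2], I[1,3], I[2,2].
HN type (ℓ=3): μ^(1)=17; μ^(2)=8; μ^(3)=-25

((0, 2, 0); (0, 1, 1); (2, 0, 0))


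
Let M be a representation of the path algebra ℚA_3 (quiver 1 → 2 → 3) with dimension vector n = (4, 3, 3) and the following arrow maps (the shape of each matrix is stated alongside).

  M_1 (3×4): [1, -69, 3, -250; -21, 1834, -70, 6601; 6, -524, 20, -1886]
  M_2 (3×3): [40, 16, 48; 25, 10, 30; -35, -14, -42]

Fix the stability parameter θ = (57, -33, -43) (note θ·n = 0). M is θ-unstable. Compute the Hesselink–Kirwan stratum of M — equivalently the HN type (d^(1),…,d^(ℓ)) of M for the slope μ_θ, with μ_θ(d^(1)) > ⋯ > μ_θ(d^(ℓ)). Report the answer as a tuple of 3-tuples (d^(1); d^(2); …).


Barcode: M ≅ I[1,1]^2, I[1,2], I[1,3], I[2,2], I[3,3]^2. HN layers by μ_θ (5 steps, strictly decreasing):
  μ^(1)=57; μ^(2)=12; μ^(3)=-19/3; μ^(4)=-33; μ^(5)=-43

((2, 0, 0); (1, 1, 0); (1, 1, 1); (0, 1, 0); (0, 0, 2))


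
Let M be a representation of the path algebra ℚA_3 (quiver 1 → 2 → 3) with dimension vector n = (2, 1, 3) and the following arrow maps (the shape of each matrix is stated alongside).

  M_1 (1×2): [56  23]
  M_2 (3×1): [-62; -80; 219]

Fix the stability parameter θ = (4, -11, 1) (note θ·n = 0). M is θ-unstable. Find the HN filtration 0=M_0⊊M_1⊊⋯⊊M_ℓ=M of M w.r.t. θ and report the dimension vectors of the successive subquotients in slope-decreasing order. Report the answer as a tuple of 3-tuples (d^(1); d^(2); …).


Via rank(M_{q-1}∘⋯∘M_p): M ≅ I[1,1], I[1,3], I[3,3]^2.
μ_θ-semistable layers: μ^(1)=4; μ^(2)=1; μ^(3)=-7/2

((1, 0, 0); (0, 0, 3); (1, 1, 0))


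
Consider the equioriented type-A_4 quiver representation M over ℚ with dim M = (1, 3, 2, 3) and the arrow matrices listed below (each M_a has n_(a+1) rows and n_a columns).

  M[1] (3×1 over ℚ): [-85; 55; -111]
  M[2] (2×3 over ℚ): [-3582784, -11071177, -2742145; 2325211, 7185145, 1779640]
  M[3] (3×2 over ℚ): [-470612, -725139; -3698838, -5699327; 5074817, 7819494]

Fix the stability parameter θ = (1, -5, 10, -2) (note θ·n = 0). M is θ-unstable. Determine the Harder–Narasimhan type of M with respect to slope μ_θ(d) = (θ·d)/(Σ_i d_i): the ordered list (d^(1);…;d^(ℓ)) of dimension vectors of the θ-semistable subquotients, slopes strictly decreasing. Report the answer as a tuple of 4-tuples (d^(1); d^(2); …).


Barcode: M ≅ I[1,2], I[2,4]^2, I[4,4]. HN layers by μ_θ (3 steps, strictly decreasing):
  μ^(1)=4; μ^(2)=-2; μ^(3)=-5

((0, 0, 2, 2); (1, 1, 0, 1); (0, 2, 0, 0))


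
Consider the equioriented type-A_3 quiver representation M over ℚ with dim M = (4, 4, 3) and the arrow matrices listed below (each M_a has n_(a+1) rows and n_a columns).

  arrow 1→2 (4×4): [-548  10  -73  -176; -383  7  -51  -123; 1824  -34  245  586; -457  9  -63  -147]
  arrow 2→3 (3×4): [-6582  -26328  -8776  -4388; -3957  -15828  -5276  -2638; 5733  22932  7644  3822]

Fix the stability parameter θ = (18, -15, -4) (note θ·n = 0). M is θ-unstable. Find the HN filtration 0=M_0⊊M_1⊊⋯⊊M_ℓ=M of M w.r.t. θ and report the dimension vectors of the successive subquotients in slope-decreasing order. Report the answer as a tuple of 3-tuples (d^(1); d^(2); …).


Via rank(M_{q-1}∘⋯∘M_p): M ≅ I[1,1], I[1,2]^2, I[1,3], I[2,2], I[3,3]^2.
μ_θ-semistable layers: μ^(1)=18; μ^(2)=3/2; μ^(3)=-1/3; μ^(4)=-4; μ^(5)=-15

((1, 0, 0); (2, 2, 0); (1, 1, 1); (0, 0, 2); (0, 1, 0))


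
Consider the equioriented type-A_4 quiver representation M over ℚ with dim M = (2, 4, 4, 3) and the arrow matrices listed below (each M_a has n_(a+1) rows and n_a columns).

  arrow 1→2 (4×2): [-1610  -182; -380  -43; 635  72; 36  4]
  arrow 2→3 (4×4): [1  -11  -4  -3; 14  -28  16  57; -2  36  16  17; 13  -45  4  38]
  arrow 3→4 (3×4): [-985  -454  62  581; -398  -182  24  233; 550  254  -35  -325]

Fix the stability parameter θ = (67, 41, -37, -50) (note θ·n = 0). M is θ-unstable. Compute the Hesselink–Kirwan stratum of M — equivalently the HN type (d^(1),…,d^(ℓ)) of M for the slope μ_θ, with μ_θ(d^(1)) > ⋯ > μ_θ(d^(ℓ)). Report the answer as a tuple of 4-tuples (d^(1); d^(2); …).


Barcode: M ≅ I[1,2], I[1,4], I[2,2], I[2,4], I[3,3], I[3,4]. HN layers by μ_θ (6 steps, strictly decreasing):
  μ^(1)=54; μ^(2)=41; μ^(3)=21/4; μ^(4)=-46/3; μ^(5)=-37; μ^(6)=-87/2

((1, 1, 0, 0); (0, 1, 0, 0); (1, 1, 1, 1); (0, 1, 1, 1); (0, 0, 1, 0); (0, 0, 1, 1))


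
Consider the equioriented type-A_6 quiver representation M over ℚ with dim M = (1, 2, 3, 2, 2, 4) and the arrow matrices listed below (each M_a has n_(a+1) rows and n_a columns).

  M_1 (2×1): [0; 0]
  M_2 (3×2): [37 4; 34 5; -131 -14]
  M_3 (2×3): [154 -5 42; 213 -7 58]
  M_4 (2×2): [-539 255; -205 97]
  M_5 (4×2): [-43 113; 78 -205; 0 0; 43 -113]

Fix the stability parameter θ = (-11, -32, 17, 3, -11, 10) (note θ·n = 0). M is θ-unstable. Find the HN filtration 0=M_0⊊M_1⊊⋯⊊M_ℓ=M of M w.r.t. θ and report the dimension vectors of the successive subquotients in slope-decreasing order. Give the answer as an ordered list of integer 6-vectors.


Via rank(M_{q-1}∘⋯∘M_p): M ≅ I[1,1], I[2,6]^2, I[3,3], I[6,6]^2.
μ_θ-semistable layers: μ^(1)=17; μ^(2)=10; μ^(3)=3; μ^(4)=-11; μ^(5)=-32

((0, 0, 1, 0, 0, 0); (0, 0, 0, 0, 0, 4); (0, 0, 2, 2, 2, 0); (1, 0, 0, 0, 0, 0); (0, 2, 0, 0, 0, 0))


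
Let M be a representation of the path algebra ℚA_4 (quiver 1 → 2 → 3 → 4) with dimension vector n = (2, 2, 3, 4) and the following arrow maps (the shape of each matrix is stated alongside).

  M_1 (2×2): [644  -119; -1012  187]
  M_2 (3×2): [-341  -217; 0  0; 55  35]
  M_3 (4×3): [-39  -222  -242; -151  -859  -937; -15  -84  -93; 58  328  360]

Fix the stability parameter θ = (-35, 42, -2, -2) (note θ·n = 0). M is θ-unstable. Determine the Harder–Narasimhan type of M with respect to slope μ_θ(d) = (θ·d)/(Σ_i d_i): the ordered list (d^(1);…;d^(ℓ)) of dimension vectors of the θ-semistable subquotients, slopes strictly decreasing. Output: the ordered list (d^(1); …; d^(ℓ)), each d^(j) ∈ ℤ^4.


Barcode: M ≅ I[1,1], I[1,2], I[2,4], I[3,4]^2, I[4,4]. HN layers by μ_θ (4 steps, strictly decreasing):
  μ^(1)=42; μ^(2)=38/3; μ^(3)=-2; μ^(4)=-35

((0, 1, 0, 0); (0, 1, 1, 1); (0, 0, 2, 3); (2, 0, 0, 0))


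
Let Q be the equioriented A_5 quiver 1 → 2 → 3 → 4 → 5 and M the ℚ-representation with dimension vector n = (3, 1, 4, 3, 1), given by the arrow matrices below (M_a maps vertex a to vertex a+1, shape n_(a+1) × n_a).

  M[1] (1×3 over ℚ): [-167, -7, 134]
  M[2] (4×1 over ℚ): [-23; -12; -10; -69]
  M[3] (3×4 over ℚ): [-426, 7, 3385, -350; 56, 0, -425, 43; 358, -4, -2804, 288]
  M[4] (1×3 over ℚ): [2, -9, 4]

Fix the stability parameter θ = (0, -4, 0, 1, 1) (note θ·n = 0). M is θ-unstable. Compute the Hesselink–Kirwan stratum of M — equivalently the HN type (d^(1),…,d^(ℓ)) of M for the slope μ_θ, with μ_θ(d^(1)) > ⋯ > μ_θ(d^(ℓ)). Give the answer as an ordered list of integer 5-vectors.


Via rank(M_{q-1}∘⋯∘M_p): M ≅ I[1,1]^2, I[1,5], I[3,3], I[3,4]^2.
μ_θ-semistable layers: μ^(1)=1; μ^(2)=0; μ^(3)=-2

((0, 0, 0, 3, 1); (2, 0, 4, 0, 0); (1, 1, 0, 0, 0))


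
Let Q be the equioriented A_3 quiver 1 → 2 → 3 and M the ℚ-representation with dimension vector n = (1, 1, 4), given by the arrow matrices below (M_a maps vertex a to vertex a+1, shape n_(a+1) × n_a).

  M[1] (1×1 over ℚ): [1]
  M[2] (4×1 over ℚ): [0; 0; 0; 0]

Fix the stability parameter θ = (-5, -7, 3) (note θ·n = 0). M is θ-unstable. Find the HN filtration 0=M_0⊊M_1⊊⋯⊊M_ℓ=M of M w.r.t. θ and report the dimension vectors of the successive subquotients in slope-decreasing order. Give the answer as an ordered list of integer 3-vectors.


Via rank(M_{q-1}∘⋯∘M_p): M ≅ I[1,2], I[3,3]^4.
μ_θ-semistable layers: μ^(1)=3; μ^(2)=-6

((0, 0, 4); (1, 1, 0))


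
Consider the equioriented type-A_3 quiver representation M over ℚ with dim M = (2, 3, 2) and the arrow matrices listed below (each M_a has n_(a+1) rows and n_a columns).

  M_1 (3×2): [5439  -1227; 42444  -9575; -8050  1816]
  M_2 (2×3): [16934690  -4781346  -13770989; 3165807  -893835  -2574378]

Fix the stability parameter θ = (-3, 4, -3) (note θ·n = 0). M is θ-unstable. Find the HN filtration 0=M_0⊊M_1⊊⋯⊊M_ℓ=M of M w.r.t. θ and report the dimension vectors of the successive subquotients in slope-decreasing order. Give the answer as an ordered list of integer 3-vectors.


Via rank(M_{q-1}∘⋯∘M_p): M ≅ I[1,2], I[1,3], I[2,3].
μ_θ-semistable layers: μ^(1)=4; μ^(2)=1/2; μ^(3)=-3

((0, 1, 0); (0, 2, 2); (2, 0, 0))


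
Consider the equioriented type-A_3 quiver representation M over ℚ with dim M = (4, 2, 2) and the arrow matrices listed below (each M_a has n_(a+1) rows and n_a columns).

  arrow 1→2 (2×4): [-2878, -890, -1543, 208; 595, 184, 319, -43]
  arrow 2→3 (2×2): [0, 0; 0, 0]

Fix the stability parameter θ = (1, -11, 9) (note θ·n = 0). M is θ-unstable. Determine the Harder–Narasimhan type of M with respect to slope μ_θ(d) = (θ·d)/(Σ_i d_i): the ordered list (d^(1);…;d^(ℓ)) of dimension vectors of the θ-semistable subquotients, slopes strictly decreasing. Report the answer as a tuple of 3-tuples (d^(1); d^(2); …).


Barcode: M ≅ I[1,1]^2, I[1,2]^2, I[3,3]^2. HN layers by μ_θ (3 steps, strictly decreasing):
  μ^(1)=9; μ^(2)=1; μ^(3)=-5

((0, 0, 2); (2, 0, 0); (2, 2, 0))


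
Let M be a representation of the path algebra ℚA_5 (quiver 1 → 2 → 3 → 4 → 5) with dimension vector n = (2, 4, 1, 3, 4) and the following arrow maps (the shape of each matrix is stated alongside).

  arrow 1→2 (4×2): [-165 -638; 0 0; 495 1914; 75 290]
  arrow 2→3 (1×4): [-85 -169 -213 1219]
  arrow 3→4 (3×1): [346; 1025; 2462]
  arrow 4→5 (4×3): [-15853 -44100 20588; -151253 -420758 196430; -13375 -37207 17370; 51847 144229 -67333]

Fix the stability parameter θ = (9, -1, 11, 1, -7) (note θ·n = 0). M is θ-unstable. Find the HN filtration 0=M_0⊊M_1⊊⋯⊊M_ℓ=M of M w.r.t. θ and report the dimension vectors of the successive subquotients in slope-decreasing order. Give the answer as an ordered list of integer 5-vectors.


Via rank(M_{q-1}∘⋯∘M_p): M ≅ I[1,1], I[1,5], I[2,2]^3, I[4,5]^2, I[5,5].
μ_θ-semistable layers: μ^(1)=9; μ^(2)=13/5; μ^(3)=-1; μ^(4)=-3; μ^(5)=-7

((1, 0, 0, 0, 0); (1, 1, 1, 1, 1); (0, 3, 0, 0, 0); (0, 0, 0, 2, 2); (0, 0, 0, 0, 1))


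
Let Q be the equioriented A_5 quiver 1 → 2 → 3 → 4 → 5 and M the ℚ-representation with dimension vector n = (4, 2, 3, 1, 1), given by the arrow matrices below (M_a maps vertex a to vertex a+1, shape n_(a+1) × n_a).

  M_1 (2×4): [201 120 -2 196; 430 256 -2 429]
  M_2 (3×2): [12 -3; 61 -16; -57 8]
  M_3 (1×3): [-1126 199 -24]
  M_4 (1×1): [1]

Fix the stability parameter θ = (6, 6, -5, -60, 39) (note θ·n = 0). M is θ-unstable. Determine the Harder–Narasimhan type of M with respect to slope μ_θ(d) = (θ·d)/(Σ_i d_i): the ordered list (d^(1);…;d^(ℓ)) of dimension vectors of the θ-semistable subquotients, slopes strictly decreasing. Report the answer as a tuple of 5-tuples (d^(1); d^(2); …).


Interval decomposition of M: I[1,1]^2, I[1,3], I[1,5], I[3,3].
HN type (ℓ=5): μ^(1)=39; μ^(2)=6; μ^(3)=7/3; μ^(4)=-5; μ^(5)=-53/4

((0, 0, 0, 0, 1); (2, 0, 0, 0, 0); (1, 1, 1, 0, 0); (0, 0, 1, 0, 0); (1, 1, 1, 1, 0))


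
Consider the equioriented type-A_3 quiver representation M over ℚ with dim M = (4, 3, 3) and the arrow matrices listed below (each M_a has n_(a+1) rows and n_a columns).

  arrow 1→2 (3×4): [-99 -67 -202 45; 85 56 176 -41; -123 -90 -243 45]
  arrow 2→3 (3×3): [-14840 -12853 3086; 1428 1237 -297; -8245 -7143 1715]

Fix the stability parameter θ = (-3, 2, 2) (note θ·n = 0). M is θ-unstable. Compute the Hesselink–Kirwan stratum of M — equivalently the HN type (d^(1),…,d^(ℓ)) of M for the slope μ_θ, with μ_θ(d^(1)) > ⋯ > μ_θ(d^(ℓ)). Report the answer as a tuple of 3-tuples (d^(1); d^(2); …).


Barcode: M ≅ I[1,1], I[1,3]^3. HN layers by μ_θ (2 steps, strictly decreasing):
  μ^(1)=2; μ^(2)=-3

((0, 3, 3); (4, 0, 0))


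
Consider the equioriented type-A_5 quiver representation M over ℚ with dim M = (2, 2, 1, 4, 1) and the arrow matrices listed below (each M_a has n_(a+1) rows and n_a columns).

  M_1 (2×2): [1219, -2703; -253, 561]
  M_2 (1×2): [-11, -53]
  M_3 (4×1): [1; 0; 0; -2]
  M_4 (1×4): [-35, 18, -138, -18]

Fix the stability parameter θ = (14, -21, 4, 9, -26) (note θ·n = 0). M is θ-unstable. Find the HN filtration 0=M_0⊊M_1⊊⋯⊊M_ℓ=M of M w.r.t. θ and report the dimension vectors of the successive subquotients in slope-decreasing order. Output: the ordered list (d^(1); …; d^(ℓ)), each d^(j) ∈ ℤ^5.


Barcode: M ≅ I[1,1], I[1,2], I[2,5], I[4,4]^3. HN layers by μ_θ (5 steps, strictly decreasing):
  μ^(1)=14; μ^(2)=9; μ^(3)=-7/2; μ^(4)=-13/3; μ^(5)=-21

((1, 0, 0, 0, 0); (0, 0, 0, 3, 0); (1, 1, 0, 0, 0); (0, 0, 1, 1, 1); (0, 1, 0, 0, 0))


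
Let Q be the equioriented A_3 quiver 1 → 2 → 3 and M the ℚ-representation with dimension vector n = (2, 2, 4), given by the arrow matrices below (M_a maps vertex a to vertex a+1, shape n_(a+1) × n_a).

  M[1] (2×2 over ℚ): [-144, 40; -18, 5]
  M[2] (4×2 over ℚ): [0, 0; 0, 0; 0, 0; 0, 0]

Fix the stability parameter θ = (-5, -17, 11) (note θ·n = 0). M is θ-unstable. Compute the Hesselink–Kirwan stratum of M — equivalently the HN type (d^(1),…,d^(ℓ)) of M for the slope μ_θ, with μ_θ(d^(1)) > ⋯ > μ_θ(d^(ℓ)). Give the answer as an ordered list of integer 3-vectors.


Barcode: M ≅ I[1,1], I[1,2], I[2,2], I[3,3]^4. HN layers by μ_θ (4 steps, strictly decreasing):
  μ^(1)=11; μ^(2)=-5; μ^(3)=-11; μ^(4)=-17

((0, 0, 4); (1, 0, 0); (1, 1, 0); (0, 1, 0))


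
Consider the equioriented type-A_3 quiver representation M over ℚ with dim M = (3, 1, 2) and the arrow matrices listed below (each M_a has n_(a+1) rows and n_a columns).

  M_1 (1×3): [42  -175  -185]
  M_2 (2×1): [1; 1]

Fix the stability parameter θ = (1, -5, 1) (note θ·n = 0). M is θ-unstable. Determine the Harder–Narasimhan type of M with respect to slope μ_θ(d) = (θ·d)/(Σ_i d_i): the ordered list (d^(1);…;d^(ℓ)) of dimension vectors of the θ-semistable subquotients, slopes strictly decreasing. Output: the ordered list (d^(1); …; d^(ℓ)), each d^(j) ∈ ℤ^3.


Barcode: M ≅ I[1,1]^2, I[1,3], I[3,3]. HN layers by μ_θ (2 steps, strictly decreasing):
  μ^(1)=1; μ^(2)=-2

((2, 0, 2); (1, 1, 0))


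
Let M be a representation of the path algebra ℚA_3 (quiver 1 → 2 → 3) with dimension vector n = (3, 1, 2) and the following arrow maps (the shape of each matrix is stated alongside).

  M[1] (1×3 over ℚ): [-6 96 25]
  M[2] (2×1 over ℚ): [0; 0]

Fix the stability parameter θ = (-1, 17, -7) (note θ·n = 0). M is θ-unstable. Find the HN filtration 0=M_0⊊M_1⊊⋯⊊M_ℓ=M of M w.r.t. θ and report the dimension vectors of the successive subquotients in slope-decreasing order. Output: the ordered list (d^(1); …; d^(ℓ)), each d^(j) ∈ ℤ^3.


Barcode: M ≅ I[1,1]^2, I[1,2], I[3,3]^2. HN layers by μ_θ (3 steps, strictly decreasing):
  μ^(1)=17; μ^(2)=-1; μ^(3)=-7

((0, 1, 0); (3, 0, 0); (0, 0, 2))


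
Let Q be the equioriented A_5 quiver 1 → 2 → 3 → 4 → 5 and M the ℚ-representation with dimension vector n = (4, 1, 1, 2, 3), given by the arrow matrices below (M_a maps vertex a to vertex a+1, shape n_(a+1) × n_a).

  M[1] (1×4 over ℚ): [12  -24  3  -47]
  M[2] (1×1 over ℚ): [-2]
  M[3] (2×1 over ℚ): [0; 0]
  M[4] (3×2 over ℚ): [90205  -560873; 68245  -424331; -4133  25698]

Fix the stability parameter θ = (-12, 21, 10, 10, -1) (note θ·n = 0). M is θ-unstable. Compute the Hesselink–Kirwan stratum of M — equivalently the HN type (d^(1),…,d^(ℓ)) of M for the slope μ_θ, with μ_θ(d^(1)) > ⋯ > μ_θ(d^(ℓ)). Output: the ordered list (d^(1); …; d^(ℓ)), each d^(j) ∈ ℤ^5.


Via rank(M_{q-1}∘⋯∘M_p): M ≅ I[1,1]^3, I[1,3], I[4,5]^2, I[5,5].
μ_θ-semistable layers: μ^(1)=31/2; μ^(2)=9/2; μ^(3)=-1; μ^(4)=-12

((0, 1, 1, 0, 0); (0, 0, 0, 2, 2); (0, 0, 0, 0, 1); (4, 0, 0, 0, 0))


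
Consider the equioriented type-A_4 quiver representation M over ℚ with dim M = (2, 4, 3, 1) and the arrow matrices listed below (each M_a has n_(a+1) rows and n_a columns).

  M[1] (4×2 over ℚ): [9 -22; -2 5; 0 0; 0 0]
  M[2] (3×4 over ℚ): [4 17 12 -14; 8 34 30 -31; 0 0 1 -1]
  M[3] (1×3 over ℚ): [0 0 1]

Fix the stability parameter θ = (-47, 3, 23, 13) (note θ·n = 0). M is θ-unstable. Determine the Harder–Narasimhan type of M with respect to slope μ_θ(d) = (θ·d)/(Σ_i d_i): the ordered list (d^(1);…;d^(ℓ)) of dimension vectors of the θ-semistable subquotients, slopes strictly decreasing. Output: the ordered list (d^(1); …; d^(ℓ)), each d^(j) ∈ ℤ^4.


Interval decomposition of M: I[1,2], I[1,3], I[2,3], I[2,4].
HN type (ℓ=4): μ^(1)=23; μ^(2)=18; μ^(3)=3; μ^(4)=-47

((0, 0, 2, 0); (0, 0, 1, 1); (0, 4, 0, 0); (2, 0, 0, 0))


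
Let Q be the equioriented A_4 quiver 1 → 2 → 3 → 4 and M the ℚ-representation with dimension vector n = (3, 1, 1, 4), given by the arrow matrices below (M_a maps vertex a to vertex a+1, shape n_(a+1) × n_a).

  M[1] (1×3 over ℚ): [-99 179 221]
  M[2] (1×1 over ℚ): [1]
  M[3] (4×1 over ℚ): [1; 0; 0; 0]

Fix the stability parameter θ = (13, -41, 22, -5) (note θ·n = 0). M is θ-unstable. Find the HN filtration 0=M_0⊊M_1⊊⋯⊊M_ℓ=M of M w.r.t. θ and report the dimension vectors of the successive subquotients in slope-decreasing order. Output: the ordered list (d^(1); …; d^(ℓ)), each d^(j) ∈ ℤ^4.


Barcode: M ≅ I[1,1]^2, I[1,4], I[4,4]^3. HN layers by μ_θ (4 steps, strictly decreasing):
  μ^(1)=13; μ^(2)=17/2; μ^(3)=-5; μ^(4)=-14

((2, 0, 0, 0); (0, 0, 1, 1); (0, 0, 0, 3); (1, 1, 0, 0))


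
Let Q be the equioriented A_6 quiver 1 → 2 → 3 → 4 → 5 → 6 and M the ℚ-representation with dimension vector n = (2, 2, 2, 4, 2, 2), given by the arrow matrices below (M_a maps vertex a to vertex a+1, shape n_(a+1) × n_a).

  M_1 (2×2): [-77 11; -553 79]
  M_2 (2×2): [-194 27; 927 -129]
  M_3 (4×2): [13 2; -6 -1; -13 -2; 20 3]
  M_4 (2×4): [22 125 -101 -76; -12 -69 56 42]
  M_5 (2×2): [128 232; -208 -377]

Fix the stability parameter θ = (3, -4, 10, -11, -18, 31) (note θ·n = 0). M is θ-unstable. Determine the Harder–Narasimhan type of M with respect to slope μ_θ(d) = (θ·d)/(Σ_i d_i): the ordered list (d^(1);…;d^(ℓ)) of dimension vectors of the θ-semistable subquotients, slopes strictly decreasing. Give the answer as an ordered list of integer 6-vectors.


Interval decomposition of M: I[1,1], I[1,5], I[2,6], I[4,4]^2, I[6,6].
HN type (ℓ=5): μ^(1)=31; μ^(2)=3; μ^(3)=-4; μ^(4)=-23/4; μ^(5)=-11

((0, 0, 0, 0, 0, 2); (1, 0, 0, 0, 0, 0); (1, 1, 1, 1, 1, 0); (0, 1, 1, 1, 1, 0); (0, 0, 0, 2, 0, 0))


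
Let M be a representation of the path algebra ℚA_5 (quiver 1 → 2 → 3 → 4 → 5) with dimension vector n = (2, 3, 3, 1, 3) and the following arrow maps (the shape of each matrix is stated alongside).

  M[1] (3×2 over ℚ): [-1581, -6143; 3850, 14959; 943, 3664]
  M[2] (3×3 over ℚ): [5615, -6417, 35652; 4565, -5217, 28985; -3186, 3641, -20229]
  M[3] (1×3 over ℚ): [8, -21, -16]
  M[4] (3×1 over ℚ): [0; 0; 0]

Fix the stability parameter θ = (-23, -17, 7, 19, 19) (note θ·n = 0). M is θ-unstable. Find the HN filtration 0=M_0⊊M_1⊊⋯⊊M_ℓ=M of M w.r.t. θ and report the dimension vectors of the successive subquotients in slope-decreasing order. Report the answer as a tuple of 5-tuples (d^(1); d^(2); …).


Interval decomposition of M: I[1,3], I[1,4], I[2,3], I[5,5]^3.
HN type (ℓ=4): μ^(1)=19; μ^(2)=7; μ^(3)=-17; μ^(4)=-23

((0, 0, 0, 1, 3); (0, 0, 3, 0, 0); (0, 3, 0, 0, 0); (2, 0, 0, 0, 0))


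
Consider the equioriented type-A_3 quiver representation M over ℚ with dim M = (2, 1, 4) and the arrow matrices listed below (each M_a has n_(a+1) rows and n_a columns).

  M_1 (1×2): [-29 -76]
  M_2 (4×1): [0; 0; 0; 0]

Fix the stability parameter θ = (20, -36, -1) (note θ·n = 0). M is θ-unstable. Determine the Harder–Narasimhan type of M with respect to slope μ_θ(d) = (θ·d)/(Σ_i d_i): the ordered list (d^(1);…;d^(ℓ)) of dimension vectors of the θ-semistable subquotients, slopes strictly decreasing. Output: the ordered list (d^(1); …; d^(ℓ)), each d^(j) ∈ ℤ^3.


Barcode: M ≅ I[1,1], I[1,2], I[3,3]^4. HN layers by μ_θ (3 steps, strictly decreasing):
  μ^(1)=20; μ^(2)=-1; μ^(3)=-8

((1, 0, 0); (0, 0, 4); (1, 1, 0))


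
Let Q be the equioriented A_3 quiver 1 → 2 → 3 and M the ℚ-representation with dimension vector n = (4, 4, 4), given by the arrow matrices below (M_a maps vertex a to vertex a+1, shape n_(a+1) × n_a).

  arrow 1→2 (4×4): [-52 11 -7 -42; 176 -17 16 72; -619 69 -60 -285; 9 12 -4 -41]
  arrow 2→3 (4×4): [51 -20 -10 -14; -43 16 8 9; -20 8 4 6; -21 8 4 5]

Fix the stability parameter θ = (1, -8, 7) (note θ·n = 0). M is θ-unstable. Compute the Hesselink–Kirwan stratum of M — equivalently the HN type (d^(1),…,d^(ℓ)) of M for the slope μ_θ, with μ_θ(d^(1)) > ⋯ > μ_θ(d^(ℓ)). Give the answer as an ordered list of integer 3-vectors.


Interval decomposition of M: I[1,1], I[1,2], I[1,3]^2, I[2,2], I[3,3]^2.
HN type (ℓ=4): μ^(1)=7; μ^(2)=1; μ^(3)=-7/2; μ^(4)=-8

((0, 0, 4); (1, 0, 0); (3, 3, 0); (0, 1, 0))


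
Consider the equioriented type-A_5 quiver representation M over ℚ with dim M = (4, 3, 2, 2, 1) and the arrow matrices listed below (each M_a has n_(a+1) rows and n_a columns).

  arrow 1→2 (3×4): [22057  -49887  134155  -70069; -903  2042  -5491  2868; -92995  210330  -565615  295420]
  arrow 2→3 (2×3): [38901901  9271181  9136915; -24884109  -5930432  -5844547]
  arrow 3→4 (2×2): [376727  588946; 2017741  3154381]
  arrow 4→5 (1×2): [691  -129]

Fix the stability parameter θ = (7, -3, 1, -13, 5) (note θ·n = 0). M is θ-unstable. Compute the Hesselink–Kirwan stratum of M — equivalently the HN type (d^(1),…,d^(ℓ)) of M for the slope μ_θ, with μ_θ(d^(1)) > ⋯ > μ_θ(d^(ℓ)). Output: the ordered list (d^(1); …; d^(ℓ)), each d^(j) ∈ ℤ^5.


Interval decomposition of M: I[1,1]^2, I[1,4], I[1,5], I[2,2].
HN type (ℓ=4): μ^(1)=7; μ^(2)=5; μ^(3)=-2; μ^(4)=-3

((2, 0, 0, 0, 0); (0, 0, 0, 0, 1); (2, 2, 2, 2, 0); (0, 1, 0, 0, 0))


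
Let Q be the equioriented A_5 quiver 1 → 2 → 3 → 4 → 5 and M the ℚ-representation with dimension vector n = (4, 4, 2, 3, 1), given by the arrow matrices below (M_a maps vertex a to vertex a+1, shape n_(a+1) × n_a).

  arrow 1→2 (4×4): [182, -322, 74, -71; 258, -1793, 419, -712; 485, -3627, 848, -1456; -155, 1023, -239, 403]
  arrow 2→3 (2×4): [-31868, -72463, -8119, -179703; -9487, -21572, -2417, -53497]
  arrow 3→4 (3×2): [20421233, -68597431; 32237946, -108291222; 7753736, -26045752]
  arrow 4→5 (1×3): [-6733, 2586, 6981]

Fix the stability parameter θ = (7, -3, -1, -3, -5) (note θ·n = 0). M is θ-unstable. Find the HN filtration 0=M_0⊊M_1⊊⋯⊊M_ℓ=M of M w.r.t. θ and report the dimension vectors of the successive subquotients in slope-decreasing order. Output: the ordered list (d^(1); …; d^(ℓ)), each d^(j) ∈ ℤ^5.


Barcode: M ≅ I[1,2]^2, I[1,3], I[1,5], I[4,4]^2. HN layers by μ_θ (4 steps, strictly decreasing):
  μ^(1)=2; μ^(2)=1; μ^(3)=-1; μ^(4)=-3

((2, 2, 0, 0, 0); (1, 1, 1, 0, 0); (1, 1, 1, 1, 1); (0, 0, 0, 2, 0))


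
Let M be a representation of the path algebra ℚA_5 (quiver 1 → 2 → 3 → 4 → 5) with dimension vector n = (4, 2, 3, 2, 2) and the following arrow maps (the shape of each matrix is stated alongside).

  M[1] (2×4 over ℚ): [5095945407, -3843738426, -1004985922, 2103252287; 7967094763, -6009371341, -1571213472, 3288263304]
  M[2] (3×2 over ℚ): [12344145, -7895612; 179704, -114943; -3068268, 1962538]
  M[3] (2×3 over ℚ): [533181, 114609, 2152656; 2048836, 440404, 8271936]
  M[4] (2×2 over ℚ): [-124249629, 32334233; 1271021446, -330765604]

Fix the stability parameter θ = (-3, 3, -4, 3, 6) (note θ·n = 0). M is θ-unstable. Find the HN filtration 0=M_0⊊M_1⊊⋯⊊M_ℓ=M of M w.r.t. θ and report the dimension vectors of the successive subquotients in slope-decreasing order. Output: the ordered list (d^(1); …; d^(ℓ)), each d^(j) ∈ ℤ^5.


Barcode: M ≅ I[1,1]^2, I[1,3], I[1,5], I[3,3], I[4,5]. HN layers by μ_θ (5 steps, strictly decreasing):
  μ^(1)=6; μ^(2)=3; μ^(3)=-1/2; μ^(4)=-3; μ^(5)=-4

((0, 0, 0, 0, 2); (0, 0, 0, 2, 0); (0, 2, 2, 0, 0); (4, 0, 0, 0, 0); (0, 0, 1, 0, 0))


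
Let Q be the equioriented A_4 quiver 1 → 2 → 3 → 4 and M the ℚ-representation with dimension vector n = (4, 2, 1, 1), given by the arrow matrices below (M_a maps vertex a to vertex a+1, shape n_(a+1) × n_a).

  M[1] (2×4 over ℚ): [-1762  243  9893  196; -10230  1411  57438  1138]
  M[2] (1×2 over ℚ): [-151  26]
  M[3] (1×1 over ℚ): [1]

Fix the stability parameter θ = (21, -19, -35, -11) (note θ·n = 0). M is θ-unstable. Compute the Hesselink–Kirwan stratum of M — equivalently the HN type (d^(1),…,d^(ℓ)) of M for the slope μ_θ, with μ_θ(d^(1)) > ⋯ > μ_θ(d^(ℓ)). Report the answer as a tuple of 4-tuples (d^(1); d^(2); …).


Barcode: M ≅ I[1,1]^2, I[1,2], I[1,4]. HN layers by μ_θ (3 steps, strictly decreasing):
  μ^(1)=21; μ^(2)=1; μ^(3)=-11

((2, 0, 0, 0); (1, 1, 0, 0); (1, 1, 1, 1))


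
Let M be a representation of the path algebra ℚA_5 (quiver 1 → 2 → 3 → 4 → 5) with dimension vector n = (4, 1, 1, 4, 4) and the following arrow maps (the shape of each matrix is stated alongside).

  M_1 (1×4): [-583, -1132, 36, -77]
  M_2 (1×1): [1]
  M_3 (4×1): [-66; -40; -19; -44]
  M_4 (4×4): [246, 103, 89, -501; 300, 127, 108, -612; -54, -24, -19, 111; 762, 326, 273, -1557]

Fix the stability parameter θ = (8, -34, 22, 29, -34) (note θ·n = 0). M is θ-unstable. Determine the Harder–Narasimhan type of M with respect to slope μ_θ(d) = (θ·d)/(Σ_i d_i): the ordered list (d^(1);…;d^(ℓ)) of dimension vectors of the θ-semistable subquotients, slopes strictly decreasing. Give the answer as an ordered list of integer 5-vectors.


Barcode: M ≅ I[1,1]^3, I[1,5], I[4,4]^2, I[4,5], I[5,5]^2. HN layers by μ_θ (6 steps, strictly decreasing):
  μ^(1)=29; μ^(2)=8; μ^(3)=17/3; μ^(4)=-5/2; μ^(5)=-13; μ^(6)=-34

((0, 0, 0, 2, 0); (3, 0, 0, 0, 0); (0, 0, 1, 1, 1); (0, 0, 0, 1, 1); (1, 1, 0, 0, 0); (0, 0, 0, 0, 2))


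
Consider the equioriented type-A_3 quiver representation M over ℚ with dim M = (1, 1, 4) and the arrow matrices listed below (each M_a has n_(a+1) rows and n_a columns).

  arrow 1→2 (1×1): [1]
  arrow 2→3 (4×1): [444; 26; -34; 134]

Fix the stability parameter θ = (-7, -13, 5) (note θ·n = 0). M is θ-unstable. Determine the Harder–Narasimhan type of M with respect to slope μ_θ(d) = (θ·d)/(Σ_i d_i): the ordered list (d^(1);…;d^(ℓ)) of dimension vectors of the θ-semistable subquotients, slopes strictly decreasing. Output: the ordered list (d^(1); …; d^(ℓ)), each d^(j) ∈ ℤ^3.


Via rank(M_{q-1}∘⋯∘M_p): M ≅ I[1,3], I[3,3]^3.
μ_θ-semistable layers: μ^(1)=5; μ^(2)=-10

((0, 0, 4); (1, 1, 0))


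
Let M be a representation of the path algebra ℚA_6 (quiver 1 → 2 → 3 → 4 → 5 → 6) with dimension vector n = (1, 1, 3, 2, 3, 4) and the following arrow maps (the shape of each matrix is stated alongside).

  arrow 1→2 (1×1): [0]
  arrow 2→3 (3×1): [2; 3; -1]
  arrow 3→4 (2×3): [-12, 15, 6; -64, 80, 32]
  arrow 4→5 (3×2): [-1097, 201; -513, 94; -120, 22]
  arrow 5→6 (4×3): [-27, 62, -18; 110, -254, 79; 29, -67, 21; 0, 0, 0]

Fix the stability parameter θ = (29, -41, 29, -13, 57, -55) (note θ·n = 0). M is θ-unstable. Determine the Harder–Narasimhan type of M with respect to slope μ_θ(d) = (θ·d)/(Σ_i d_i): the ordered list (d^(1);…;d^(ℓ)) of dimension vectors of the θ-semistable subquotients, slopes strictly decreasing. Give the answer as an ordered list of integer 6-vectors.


Interval decomposition of M: I[1,1], I[2,6], I[3,3]^2, I[4,6], I[5,6], I[6,6].
HN type (ℓ=6): μ^(1)=29; μ^(2)=9/2; μ^(3)=1; μ^(4)=-13; μ^(5)=-41; μ^(6)=-55

((1, 0, 2, 0, 0, 0); (0, 0, 1, 1, 1, 1); (0, 0, 0, 0, 2, 2); (0, 0, 0, 1, 0, 0); (0, 1, 0, 0, 0, 0); (0, 0, 0, 0, 0, 1))


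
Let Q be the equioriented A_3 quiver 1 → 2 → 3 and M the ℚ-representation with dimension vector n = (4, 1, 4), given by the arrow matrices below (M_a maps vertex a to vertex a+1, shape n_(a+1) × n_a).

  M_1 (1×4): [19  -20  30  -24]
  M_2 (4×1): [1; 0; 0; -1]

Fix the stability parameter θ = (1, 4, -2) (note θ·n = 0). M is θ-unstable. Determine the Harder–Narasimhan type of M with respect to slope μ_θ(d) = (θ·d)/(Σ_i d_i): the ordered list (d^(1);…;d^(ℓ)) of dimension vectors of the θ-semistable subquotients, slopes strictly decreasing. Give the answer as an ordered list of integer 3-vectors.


Interval decomposition of M: I[1,1]^3, I[1,3], I[3,3]^3.
HN type (ℓ=2): μ^(1)=1; μ^(2)=-2

((4, 1, 1); (0, 0, 3))


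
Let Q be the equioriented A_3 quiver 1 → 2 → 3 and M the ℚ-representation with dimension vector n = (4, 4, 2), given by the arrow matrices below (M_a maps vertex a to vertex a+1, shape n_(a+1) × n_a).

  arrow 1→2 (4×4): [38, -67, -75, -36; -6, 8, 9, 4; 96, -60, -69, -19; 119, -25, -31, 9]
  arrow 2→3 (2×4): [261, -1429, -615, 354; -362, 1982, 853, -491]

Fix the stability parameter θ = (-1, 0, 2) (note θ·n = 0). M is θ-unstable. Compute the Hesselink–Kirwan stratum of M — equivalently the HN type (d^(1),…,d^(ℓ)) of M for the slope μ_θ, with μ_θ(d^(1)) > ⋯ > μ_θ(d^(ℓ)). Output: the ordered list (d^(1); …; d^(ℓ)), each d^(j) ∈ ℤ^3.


Barcode: M ≅ I[1,2]^2, I[1,3]^2. HN layers by μ_θ (3 steps, strictly decreasing):
  μ^(1)=2; μ^(2)=0; μ^(3)=-1

((0, 0, 2); (0, 4, 0); (4, 0, 0))


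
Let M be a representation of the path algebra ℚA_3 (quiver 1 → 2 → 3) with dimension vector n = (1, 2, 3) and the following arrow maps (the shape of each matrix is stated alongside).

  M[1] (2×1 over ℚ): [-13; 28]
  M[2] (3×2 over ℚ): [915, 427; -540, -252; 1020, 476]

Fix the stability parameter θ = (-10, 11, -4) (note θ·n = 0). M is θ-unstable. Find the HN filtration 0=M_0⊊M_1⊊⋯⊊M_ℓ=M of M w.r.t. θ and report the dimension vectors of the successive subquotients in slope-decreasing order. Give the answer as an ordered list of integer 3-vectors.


Barcode: M ≅ I[1,3], I[2,2], I[3,3]^2. HN layers by μ_θ (4 steps, strictly decreasing):
  μ^(1)=11; μ^(2)=7/2; μ^(3)=-4; μ^(4)=-10

((0, 1, 0); (0, 1, 1); (0, 0, 2); (1, 0, 0))


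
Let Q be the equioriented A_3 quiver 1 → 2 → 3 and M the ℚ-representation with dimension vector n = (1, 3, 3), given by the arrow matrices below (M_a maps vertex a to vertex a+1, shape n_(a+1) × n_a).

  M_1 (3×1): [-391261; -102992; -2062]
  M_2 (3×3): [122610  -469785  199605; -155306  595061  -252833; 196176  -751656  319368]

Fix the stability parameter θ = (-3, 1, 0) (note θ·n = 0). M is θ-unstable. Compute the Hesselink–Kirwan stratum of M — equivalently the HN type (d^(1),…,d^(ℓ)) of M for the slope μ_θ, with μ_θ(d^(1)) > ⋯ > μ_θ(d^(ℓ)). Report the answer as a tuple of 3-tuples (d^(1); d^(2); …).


Interval decomposition of M: I[1,2], I[2,2], I[2,3], I[3,3]^2.
HN type (ℓ=4): μ^(1)=1; μ^(2)=1/2; μ^(3)=0; μ^(4)=-3

((0, 2, 0); (0, 1, 1); (0, 0, 2); (1, 0, 0))


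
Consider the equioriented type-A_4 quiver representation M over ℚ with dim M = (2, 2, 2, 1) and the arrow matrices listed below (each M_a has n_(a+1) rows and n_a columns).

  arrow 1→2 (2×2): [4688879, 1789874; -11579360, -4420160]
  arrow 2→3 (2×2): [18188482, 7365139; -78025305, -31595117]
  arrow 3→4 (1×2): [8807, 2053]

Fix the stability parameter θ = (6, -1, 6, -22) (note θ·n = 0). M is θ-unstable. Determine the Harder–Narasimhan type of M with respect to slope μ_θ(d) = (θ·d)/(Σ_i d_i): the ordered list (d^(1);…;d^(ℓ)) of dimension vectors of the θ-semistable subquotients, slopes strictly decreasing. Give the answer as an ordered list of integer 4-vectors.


Barcode: M ≅ I[1,1], I[1,4], I[2,3]. HN layers by μ_θ (3 steps, strictly decreasing):
  μ^(1)=6; μ^(2)=-1; μ^(3)=-11/4

((1, 0, 1, 0); (0, 1, 0, 0); (1, 1, 1, 1))


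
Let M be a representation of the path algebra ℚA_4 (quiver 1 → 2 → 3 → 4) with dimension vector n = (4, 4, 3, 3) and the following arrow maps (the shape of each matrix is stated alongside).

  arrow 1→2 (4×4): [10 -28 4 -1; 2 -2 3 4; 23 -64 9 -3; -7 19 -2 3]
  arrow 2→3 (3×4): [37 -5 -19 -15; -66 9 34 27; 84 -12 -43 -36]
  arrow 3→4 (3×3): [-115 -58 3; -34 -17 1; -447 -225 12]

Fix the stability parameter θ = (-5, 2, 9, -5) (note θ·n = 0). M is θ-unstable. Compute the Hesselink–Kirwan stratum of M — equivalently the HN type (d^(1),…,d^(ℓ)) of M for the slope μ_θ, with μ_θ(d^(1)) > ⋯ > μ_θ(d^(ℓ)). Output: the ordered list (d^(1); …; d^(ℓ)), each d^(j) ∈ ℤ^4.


Barcode: M ≅ I[1,2], I[1,3], I[1,4]^2, I[4,4]. HN layers by μ_θ (3 steps, strictly decreasing):
  μ^(1)=9; μ^(2)=2; μ^(3)=-5

((0, 0, 1, 0); (0, 4, 2, 2); (4, 0, 0, 1))


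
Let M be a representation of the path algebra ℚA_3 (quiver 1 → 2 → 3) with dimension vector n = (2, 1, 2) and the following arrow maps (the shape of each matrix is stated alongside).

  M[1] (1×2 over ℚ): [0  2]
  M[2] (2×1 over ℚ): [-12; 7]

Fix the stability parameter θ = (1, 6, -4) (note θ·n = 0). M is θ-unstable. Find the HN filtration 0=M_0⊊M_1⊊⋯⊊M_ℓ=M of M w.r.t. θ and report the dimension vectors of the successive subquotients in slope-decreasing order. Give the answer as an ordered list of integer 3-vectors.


Barcode: M ≅ I[1,1], I[1,3], I[3,3]. HN layers by μ_θ (2 steps, strictly decreasing):
  μ^(1)=1; μ^(2)=-4

((2, 1, 1); (0, 0, 1))


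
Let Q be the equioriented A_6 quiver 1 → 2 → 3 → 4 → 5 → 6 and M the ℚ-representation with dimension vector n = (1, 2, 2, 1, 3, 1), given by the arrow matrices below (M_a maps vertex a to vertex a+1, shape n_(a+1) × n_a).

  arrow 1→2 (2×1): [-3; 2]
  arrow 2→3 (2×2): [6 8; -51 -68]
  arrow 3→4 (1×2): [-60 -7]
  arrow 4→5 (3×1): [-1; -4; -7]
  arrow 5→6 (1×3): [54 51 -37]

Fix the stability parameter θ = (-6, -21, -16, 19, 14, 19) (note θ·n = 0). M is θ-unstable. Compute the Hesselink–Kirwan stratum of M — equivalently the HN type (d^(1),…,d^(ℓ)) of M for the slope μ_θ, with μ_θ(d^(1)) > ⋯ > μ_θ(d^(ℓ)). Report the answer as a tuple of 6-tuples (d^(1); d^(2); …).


Via rank(M_{q-1}∘⋯∘M_p): M ≅ I[1,6], I[2,2], I[3,3], I[5,5]^2.
μ_θ-semistable layers: μ^(1)=19; μ^(2)=33/2; μ^(3)=14; μ^(4)=-43/3; μ^(5)=-16; μ^(6)=-21

((0, 0, 0, 0, 0, 1); (0, 0, 0, 1, 1, 0); (0, 0, 0, 0, 2, 0); (1, 1, 1, 0, 0, 0); (0, 0, 1, 0, 0, 0); (0, 1, 0, 0, 0, 0))


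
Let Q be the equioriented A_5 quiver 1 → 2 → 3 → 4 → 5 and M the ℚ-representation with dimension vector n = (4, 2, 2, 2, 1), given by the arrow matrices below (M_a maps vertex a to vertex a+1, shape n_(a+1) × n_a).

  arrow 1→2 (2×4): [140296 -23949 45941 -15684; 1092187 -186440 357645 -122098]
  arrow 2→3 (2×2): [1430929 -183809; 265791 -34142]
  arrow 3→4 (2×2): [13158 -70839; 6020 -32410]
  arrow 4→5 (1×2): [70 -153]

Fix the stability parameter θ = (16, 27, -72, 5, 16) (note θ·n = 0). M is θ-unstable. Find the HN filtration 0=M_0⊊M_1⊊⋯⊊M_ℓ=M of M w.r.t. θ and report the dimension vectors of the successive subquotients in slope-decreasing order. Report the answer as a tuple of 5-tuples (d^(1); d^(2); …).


Via rank(M_{q-1}∘⋯∘M_p): M ≅ I[1,1]^2, I[1,3], I[1,4], I[4,5].
μ_θ-semistable layers: μ^(1)=16; μ^(2)=5; μ^(3)=-29/3

((2, 0, 0, 0, 1); (0, 0, 0, 2, 0); (2, 2, 2, 0, 0))


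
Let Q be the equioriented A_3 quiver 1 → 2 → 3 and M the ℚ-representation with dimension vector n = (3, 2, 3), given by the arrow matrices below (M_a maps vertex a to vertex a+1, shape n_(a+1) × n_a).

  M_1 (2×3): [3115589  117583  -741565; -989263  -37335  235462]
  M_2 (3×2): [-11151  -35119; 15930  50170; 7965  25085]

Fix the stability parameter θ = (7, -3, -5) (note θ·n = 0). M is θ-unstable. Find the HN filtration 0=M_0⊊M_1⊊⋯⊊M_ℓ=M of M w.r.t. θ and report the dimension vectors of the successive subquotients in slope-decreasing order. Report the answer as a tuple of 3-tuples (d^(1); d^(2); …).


Interval decomposition of M: I[1,1], I[1,2], I[1,3], I[3,3]^2.
HN type (ℓ=4): μ^(1)=7; μ^(2)=2; μ^(3)=-1/3; μ^(4)=-5

((1, 0, 0); (1, 1, 0); (1, 1, 1); (0, 0, 2))
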